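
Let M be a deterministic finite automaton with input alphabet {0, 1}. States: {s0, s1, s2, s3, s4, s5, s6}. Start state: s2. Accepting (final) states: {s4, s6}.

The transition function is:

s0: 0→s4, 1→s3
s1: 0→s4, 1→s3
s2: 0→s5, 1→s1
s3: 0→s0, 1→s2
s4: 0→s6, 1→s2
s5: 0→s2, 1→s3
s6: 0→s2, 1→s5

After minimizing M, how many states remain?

Start with accepting vs non-accepting: {s4,s6} | {s0,s1,s2,s3,s5}.
Refine {s4,s6} on symbol 0: members go to different blocks, giving {s4} and {s6}.
Split {s0,s1,s2,s3,s5} by δ(·,0) → {s2,s3,s5} and {s0,s1}.
Split {s2,s3,s5} by δ(·,0) → {s2,s5} and {s3}.
Split {s2,s5} by δ(·,1) → {s2} and {s5}.
The partition is now stable with 6 blocks: {s4} | {s2} | {s6} | {s0,s1} | {s3} | {s5}.

6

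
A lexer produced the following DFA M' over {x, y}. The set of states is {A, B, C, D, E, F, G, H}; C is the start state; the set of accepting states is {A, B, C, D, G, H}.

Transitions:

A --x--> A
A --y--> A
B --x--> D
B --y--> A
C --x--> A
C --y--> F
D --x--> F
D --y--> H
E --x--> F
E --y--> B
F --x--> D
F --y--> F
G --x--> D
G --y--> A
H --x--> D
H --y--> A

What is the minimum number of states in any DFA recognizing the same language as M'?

First remove the unreachable states {B,E,G}; 5 states remain.
Start with accepting vs non-accepting: {A,C,D,H} | {F}.
Split {A,C,D,H} by δ(·,x) → {A,C,H} and {D}.
On input x, block {A,C,H} splits into {A,C} and {H}.
Split {A,C} by δ(·,y) → {A} and {C}.
No further refinement is possible. Final partition (5 blocks): {A} | {F} | {D} | {H} | {C}.

5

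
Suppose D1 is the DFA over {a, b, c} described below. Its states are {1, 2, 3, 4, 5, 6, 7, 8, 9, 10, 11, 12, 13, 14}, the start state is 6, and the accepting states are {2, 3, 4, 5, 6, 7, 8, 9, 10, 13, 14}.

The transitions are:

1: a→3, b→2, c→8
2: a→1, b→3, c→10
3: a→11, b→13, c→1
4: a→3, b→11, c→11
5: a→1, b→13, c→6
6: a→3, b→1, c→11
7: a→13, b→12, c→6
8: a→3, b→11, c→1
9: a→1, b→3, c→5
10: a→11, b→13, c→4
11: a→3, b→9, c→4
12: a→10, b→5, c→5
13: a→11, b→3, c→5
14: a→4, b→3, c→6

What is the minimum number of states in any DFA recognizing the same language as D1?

First remove the unreachable states {7,12,14}; 11 states remain.
P0 = {2,3,4,5,6,8,9,10,13} | {1,11}.
Refine {2,3,4,5,6,8,9,10,13} on symbol a: members go to different blocks, giving {2,3,5,9,10,13} and {4,6,8}.
On input c, block {2,3,5,9,10,13} splits into {2,9,13} and {5,10} and {3}.
The partition is now stable with 5 blocks: {2,9,13} | {1,11} | {4,6,8} | {5,10} | {3}.

5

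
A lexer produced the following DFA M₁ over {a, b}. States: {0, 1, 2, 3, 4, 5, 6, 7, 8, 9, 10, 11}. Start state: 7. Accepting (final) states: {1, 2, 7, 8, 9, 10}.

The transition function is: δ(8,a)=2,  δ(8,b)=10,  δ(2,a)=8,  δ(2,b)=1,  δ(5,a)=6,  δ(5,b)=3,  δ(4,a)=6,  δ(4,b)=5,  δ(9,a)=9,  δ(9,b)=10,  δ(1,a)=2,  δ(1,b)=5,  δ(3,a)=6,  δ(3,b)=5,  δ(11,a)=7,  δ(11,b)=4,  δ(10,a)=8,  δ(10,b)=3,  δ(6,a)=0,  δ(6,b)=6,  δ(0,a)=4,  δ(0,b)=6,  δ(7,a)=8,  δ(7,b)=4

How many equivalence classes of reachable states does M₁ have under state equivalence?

First remove the unreachable states {9,11}; 10 states remain.
Start with accepting vs non-accepting: {1,2,7,8,10} | {0,3,4,5,6}.
On input b, block {1,2,7,8,10} splits into {1,7,10} and {2,8}.
The partition is now stable with 3 blocks: {1,7,10} | {0,3,4,5,6} | {2,8}.

3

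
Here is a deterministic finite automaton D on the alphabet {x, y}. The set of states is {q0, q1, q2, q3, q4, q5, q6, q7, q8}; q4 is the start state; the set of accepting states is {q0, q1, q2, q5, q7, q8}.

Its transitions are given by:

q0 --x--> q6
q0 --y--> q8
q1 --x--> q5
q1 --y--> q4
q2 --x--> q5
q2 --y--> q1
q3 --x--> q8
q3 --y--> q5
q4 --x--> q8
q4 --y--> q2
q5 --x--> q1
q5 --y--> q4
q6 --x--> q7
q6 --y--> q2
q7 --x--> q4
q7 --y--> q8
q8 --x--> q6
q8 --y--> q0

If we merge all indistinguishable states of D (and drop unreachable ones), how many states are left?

States {q3} cannot be reached from the start state, so discard them.
P0 = {q0,q1,q2,q5,q7,q8} | {q4,q6}.
Refine {q0,q1,q2,q5,q7,q8} on symbol x: members go to different blocks, giving {q0,q7,q8} and {q1,q2,q5}.
Refine {q1,q2,q5} on symbol y: members go to different blocks, giving {q1,q5} and {q2}.
No further refinement is possible. Final partition (4 blocks): {q0,q7,q8} | {q4,q6} | {q1,q5} | {q2}.

4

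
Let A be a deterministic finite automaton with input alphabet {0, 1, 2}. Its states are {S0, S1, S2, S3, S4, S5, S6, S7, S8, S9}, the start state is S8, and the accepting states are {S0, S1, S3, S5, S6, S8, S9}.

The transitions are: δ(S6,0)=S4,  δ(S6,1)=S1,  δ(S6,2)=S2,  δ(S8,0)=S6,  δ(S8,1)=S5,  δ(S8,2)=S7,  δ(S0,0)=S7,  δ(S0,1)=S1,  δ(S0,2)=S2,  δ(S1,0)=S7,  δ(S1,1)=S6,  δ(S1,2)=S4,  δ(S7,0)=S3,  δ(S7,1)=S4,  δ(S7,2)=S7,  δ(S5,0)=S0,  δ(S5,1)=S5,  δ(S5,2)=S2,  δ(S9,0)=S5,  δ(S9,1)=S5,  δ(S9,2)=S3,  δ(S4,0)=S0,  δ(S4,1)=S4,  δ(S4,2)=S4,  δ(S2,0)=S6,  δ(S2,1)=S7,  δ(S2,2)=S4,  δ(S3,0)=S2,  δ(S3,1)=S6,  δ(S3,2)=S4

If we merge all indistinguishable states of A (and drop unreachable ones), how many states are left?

3

Reachable states from the start: {S0,S1,S2,S3,S4,S5,S6,S7,S8}. Unreachable: {S9} — drop them.
Start with accepting vs non-accepting: {S0,S1,S3,S5,S6,S8} | {S2,S4,S7}.
On input 0, block {S0,S1,S3,S5,S6,S8} splits into {S0,S1,S3,S6} and {S5,S8}.
No further refinement is possible. Final partition (3 blocks): {S0,S1,S3,S6} | {S2,S4,S7} | {S5,S8}.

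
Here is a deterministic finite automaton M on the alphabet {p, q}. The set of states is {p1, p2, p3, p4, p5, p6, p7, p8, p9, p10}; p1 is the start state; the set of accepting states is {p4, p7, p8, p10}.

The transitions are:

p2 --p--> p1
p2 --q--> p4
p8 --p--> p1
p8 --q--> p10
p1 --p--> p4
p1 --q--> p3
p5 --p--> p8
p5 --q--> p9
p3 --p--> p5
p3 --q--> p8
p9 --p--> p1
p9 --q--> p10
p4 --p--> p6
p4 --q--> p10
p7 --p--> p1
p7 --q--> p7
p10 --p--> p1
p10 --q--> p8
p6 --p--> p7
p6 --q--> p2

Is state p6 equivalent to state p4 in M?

P0 = {p4,p7,p8,p10} | {p1,p2,p3,p5,p6,p9}.
On input p, block {p1,p2,p3,p5,p6,p9} splits into {p1,p5,p6} and {p2,p3,p9}.
Stable partition: {p4,p7,p8,p10} | {p1,p5,p6} | {p2,p3,p9} — 3 equivalence classes.
p6 and p4 end up in different blocks, so they are distinguishable. For instance, the string 'ε' is accepted from only p4.

No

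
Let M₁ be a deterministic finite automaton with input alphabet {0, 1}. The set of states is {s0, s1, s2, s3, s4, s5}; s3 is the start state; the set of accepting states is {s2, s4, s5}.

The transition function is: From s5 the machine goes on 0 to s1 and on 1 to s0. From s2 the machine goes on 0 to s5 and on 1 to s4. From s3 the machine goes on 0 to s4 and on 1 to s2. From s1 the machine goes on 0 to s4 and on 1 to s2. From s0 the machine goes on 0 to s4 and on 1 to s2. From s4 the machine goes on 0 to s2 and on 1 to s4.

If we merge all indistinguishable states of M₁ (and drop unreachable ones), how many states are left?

Start with accepting vs non-accepting: {s2,s4,s5} | {s0,s1,s3}.
Refine {s2,s4,s5} on symbol 0: members go to different blocks, giving {s2,s4} and {s5}.
Refine {s2,s4} on symbol 0: members go to different blocks, giving {s2} and {s4}.
Stable partition: {s2} | {s0,s1,s3} | {s5} | {s4} — 4 equivalence classes.

4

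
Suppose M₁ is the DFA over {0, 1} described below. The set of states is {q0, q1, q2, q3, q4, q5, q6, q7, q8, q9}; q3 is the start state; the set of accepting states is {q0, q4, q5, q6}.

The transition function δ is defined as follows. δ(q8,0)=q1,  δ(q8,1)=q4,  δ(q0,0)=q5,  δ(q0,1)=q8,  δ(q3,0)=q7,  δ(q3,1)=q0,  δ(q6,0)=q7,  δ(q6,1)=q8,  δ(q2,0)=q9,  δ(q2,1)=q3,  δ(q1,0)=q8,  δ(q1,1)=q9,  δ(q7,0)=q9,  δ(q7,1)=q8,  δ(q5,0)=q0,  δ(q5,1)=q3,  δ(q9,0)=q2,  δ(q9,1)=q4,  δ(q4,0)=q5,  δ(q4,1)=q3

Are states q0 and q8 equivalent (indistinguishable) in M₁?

First remove the unreachable states {q6}; 9 states remain.
Start with accepting vs non-accepting: {q0,q4,q5} | {q1,q2,q3,q7,q8,q9}.
On input 1, block {q1,q2,q3,q7,q8,q9} splits into {q1,q2,q7} and {q3,q8,q9}.
No further refinement is possible. Final partition (3 blocks): {q0,q4,q5} | {q1,q2,q7} | {q3,q8,q9}.
q0 and q8 end up in different blocks, so they are distinguishable. For instance, the string 'ε' is accepted from only q0.

No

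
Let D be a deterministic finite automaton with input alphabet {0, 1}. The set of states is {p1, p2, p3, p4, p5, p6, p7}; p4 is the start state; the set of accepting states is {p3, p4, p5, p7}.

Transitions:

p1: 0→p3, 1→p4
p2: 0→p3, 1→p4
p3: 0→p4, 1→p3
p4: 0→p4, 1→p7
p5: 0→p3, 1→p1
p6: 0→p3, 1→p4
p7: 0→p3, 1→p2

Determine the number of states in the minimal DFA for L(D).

Reachable states from the start: {p2,p3,p4,p7}. Unreachable: {p1,p5,p6} — drop them.
Start with accepting vs non-accepting: {p3,p4,p7} | {p2}.
Refine {p3,p4,p7} on symbol 1: members go to different blocks, giving {p3,p4} and {p7}.
Split {p3,p4} by δ(·,1) → {p3} and {p4}.
The partition is now stable with 4 blocks: {p3} | {p2} | {p7} | {p4}.

4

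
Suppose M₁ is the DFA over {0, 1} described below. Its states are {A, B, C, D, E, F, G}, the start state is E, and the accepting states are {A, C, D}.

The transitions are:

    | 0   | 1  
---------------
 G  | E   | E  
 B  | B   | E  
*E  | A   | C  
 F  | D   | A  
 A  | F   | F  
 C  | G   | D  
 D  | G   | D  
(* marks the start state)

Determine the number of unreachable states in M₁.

No path from E leads to B; the other 6 states are all reachable.

1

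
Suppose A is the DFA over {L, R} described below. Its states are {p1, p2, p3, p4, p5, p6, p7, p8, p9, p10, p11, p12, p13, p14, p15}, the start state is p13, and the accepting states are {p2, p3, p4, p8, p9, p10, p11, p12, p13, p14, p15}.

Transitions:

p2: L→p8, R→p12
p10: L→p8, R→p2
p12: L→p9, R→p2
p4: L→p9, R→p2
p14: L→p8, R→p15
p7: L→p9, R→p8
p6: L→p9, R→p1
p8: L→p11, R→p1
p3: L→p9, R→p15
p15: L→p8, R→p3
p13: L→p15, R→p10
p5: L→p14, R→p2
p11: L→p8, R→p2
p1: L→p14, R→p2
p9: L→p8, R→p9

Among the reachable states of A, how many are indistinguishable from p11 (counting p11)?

States {p4,p5,p6,p7} cannot be reached from the start state, so discard them.
P0 = {p2,p3,p8,p9,p10,p11,p12,p13,p14,p15} | {p1}.
On input R, block {p2,p3,p8,p9,p10,p11,p12,p13,p14,p15} splits into {p2,p3,p9,p10,p11,p12,p13,p14,p15} and {p8}.
On input L, block {p2,p3,p9,p10,p11,p12,p13,p14,p15} splits into {p2,p9,p10,p11,p14,p15} and {p3,p12,p13}.
Refine {p2,p9,p10,p11,p14,p15} on symbol R: members go to different blocks, giving {p9,p10,p11,p14} and {p2,p15}.
Split {p9,p10,p11,p14} by δ(·,R) → {p10,p11,p14} and {p9}.
On input L, block {p3,p12,p13} splits into {p3,p12} and {p13}.
The partition is now stable with 7 blocks: {p10,p11,p14} | {p1} | {p8} | {p3,p12} | {p2,p15} | {p9} | {p13}.
State p11 belongs to the block {p10,p11,p14}, which has 3 states.

3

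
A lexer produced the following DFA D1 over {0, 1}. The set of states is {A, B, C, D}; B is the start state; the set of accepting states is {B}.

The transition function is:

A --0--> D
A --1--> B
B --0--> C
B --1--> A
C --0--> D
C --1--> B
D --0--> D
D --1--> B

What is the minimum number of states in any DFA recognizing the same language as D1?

Every state is reachable, so we keep all 4.
Initial partition by acceptance: {B} | {A,C,D}.
The partition is now stable with 2 blocks: {B} | {A,C,D}.

2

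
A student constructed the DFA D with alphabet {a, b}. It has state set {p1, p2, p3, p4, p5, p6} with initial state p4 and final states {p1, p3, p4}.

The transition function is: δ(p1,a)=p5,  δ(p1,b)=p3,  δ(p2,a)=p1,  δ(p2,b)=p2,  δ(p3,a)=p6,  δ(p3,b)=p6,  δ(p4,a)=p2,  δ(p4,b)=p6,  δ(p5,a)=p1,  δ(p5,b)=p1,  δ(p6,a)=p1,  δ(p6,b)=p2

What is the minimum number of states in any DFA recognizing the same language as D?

4

All states are reachable from the start state.
Initial partition by acceptance: {p1,p3,p4} | {p2,p5,p6}.
Refine {p1,p3,p4} on symbol b: members go to different blocks, giving {p3,p4} and {p1}.
Split {p2,p5,p6} by δ(·,b) → {p2,p6} and {p5}.
Stable partition: {p3,p4} | {p2,p6} | {p1} | {p5} — 4 equivalence classes.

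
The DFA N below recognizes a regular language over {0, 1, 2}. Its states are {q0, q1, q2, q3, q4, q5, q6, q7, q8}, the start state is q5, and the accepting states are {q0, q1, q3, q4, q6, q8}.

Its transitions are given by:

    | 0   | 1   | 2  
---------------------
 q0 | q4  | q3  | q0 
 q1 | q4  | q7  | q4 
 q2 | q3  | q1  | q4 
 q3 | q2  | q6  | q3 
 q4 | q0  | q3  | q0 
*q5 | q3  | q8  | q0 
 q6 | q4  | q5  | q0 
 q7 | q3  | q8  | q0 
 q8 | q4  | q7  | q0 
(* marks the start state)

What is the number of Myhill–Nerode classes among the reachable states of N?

P0 = {q0,q1,q3,q4,q6,q8} | {q2,q5,q7}.
Refine {q0,q1,q3,q4,q6,q8} on symbol 0: members go to different blocks, giving {q0,q1,q4,q6,q8} and {q3}.
Refine {q0,q1,q4,q6,q8} on symbol 1: members go to different blocks, giving {q1,q6,q8} and {q0,q4}.
No further refinement is possible. Final partition (4 blocks): {q1,q6,q8} | {q2,q5,q7} | {q3} | {q0,q4}.

4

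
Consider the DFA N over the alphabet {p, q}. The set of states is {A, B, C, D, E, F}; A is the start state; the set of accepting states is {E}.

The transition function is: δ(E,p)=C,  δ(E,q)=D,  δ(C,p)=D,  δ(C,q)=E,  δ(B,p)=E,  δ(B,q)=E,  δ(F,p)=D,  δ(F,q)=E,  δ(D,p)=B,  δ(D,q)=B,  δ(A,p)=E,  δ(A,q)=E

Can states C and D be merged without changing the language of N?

No

States {F} cannot be reached from the start state, so discard them.
P0 = {E} | {A,B,C,D}.
On input p, block {A,B,C,D} splits into {A,B} and {C,D}.
Split {C,D} by δ(·,p) → {C} and {D}.
Stable partition: {E} | {A,B} | {C} | {D} — 4 equivalence classes.
C and D end up in different blocks, so they are distinguishable. For instance, the string 'q' is accepted from only C.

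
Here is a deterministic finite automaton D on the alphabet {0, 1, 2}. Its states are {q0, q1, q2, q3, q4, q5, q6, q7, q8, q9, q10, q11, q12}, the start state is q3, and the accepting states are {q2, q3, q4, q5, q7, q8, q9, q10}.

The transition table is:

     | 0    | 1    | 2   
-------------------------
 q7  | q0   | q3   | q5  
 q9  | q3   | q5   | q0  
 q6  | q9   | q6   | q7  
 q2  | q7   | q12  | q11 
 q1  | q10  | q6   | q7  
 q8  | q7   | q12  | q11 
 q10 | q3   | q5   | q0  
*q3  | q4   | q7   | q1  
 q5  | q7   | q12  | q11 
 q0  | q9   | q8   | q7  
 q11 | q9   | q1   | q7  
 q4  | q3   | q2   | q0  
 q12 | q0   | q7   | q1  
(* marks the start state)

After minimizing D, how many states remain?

7

All states are reachable from the start state.
Initial partition by acceptance: {q2,q3,q4,q5,q7,q8,q9,q10} | {q0,q1,q6,q11,q12}.
On input 0, block {q2,q3,q4,q5,q7,q8,q9,q10} splits into {q2,q3,q4,q5,q8,q9,q10} and {q7}.
Refine {q2,q3,q4,q5,q8,q9,q10} on symbol 0: members go to different blocks, giving {q3,q4,q9,q10} and {q2,q5,q8}.
Split {q3,q4,q9,q10} by δ(·,1) → {q4,q9,q10} and {q3}.
Split {q0,q1,q6,q11,q12} by δ(·,0) → {q0,q1,q6,q11} and {q12}.
Split {q0,q1,q6,q11} by δ(·,1) → {q1,q6,q11} and {q0}.
No further refinement is possible. Final partition (7 blocks): {q4,q9,q10} | {q1,q6,q11} | {q7} | {q2,q5,q8} | {q3} | {q12} | {q0}.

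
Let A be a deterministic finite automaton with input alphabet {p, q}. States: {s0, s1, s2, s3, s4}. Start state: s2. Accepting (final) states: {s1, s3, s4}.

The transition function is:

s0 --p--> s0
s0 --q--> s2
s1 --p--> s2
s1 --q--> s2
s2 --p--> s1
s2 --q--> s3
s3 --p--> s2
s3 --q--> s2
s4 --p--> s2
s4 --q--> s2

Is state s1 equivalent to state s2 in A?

First remove the unreachable states {s0,s4}; 3 states remain.
Initial partition by acceptance: {s1,s3} | {s2}.
No further refinement is possible. Final partition (2 blocks): {s1,s3} | {s2}.
s1 and s2 end up in different blocks, so they are distinguishable. For instance, the string 'ε' is accepted from only s1.

No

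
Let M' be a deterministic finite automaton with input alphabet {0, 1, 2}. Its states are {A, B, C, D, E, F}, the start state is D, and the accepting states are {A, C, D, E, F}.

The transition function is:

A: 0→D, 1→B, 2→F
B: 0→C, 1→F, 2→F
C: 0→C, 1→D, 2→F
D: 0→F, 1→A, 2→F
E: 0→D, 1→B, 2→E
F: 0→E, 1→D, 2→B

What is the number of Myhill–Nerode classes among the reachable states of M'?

Start with accepting vs non-accepting: {A,C,D,E,F} | {B}.
Refine {A,C,D,E,F} on symbol 1: members go to different blocks, giving {C,D,F} and {A,E}.
Split {C,D,F} by δ(·,0) → {C,D} and {F}.
On input 0, block {C,D} splits into {C} and {D}.
Refine {A,E} on symbol 2: members go to different blocks, giving {A} and {E}.
The partition is now stable with 6 blocks: {C} | {B} | {A} | {F} | {D} | {E}.

6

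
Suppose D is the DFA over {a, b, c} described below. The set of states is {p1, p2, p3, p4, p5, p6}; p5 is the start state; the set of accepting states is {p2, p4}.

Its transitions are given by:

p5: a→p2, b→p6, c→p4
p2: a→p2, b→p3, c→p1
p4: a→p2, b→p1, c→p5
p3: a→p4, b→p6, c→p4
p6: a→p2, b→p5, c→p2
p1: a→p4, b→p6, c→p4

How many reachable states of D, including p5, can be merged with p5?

4

Initial partition by acceptance: {p2,p4} | {p1,p3,p5,p6}.
Stable partition: {p2,p4} | {p1,p3,p5,p6} — 2 equivalence classes.
The equivalence class containing p5 is {p1,p3,p5,p6}, of size 4.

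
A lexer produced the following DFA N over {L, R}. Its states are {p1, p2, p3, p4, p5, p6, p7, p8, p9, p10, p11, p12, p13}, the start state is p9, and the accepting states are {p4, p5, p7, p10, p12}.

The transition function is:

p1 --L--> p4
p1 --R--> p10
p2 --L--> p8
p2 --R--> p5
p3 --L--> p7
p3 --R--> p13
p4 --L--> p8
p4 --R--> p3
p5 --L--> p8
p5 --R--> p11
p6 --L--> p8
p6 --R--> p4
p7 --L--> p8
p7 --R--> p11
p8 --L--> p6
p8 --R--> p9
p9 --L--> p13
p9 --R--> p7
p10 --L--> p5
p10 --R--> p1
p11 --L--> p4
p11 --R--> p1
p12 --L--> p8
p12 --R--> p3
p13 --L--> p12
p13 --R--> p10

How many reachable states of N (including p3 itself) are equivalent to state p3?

2

Reachable states from the start: {p1,p3,p4,p5,p6,p7,p8,p9,p10,p11,p12,p13}. Unreachable: {p2} — drop them.
Initial partition by acceptance: {p4,p5,p7,p10,p12} | {p1,p3,p6,p8,p9,p11,p13}.
On input L, block {p4,p5,p7,p10,p12} splits into {p4,p5,p7,p12} and {p10}.
Refine {p1,p3,p6,p8,p9,p11,p13} on symbol L: members go to different blocks, giving {p1,p3,p11,p13} and {p6,p8,p9}.
Split {p1,p3,p11,p13} by δ(·,R) → {p1,p13} and {p3,p11}.
Split {p6,p8,p9} by δ(·,L) → {p6,p8} and {p9}.
On input R, block {p6,p8} splits into {p6} and {p8}.
No further refinement is possible. Final partition (7 blocks): {p4,p5,p7,p12} | {p1,p13} | {p10} | {p6} | {p3,p11} | {p9} | {p8}.
State p3 belongs to the block {p3,p11}, which has 2 states.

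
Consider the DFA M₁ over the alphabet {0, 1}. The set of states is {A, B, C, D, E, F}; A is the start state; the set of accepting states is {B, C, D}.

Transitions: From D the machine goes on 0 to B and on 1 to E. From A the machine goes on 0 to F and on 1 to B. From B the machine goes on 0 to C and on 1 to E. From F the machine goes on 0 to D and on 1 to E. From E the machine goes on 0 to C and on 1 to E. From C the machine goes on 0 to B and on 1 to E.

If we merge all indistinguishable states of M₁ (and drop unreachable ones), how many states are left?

All states are reachable from the start state.
Initial partition by acceptance: {B,C,D} | {A,E,F}.
Refine {A,E,F} on symbol 0: members go to different blocks, giving {E,F} and {A}.
The partition is now stable with 3 blocks: {B,C,D} | {E,F} | {A}.

3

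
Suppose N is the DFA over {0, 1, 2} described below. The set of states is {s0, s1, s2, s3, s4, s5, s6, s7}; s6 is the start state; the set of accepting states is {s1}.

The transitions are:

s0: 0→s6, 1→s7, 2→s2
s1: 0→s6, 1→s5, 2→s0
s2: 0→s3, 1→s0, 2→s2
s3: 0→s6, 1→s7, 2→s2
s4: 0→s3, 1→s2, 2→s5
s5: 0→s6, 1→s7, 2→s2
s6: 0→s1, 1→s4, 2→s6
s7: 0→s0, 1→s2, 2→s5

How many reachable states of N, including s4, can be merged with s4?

2

Start with accepting vs non-accepting: {s1} | {s0,s2,s3,s4,s5,s6,s7}.
Split {s0,s2,s3,s4,s5,s6,s7} by δ(·,0) → {s0,s2,s3,s4,s5,s7} and {s6}.
Split {s0,s2,s3,s4,s5,s7} by δ(·,0) → {s0,s3,s5} and {s2,s4,s7}.
On input 1, block {s2,s4,s7} splits into {s4,s7} and {s2}.
Stable partition: {s1} | {s0,s3,s5} | {s6} | {s4,s7} | {s2} — 5 equivalence classes.
State s4 belongs to the block {s4,s7}, which has 2 states.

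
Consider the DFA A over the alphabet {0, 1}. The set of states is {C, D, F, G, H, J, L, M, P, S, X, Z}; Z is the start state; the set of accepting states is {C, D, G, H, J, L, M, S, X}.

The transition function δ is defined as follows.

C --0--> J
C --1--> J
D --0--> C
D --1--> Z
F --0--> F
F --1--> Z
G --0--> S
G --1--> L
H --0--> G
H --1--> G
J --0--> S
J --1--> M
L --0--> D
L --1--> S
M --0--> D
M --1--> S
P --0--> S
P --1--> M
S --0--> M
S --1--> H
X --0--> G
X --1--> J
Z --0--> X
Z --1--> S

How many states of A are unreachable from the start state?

Starting at Z and following transitions, the reachable set is {C, D, G, H, J, L, M, S, X, Z}. That leaves F, P unreachable — 2 in total.

2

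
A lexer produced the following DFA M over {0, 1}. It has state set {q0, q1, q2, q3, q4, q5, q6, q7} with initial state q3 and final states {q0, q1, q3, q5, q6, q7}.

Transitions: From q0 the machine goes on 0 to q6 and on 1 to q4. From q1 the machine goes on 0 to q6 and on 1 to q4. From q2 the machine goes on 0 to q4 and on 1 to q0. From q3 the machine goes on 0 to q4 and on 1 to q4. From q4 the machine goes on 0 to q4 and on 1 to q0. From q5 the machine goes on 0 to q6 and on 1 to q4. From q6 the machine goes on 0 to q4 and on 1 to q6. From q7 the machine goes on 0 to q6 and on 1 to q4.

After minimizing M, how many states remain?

4

Reachable states from the start: {q0,q3,q4,q6}. Unreachable: {q1,q2,q5,q7} — drop them.
Initial partition by acceptance: {q0,q3,q6} | {q4}.
Refine {q0,q3,q6} on symbol 0: members go to different blocks, giving {q3,q6} and {q0}.
Split {q3,q6} by δ(·,1) → {q3} and {q6}.
Stable partition: {q3} | {q4} | {q0} | {q6} — 4 equivalence classes.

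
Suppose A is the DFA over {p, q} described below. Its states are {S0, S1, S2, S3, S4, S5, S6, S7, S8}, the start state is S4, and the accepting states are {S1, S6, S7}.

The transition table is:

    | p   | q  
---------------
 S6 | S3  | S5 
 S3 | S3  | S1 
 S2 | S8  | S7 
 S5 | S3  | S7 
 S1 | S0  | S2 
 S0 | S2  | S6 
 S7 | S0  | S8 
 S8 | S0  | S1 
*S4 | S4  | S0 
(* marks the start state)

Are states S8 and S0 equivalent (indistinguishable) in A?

All states are reachable from the start state.
Initial partition by acceptance: {S1,S6,S7} | {S0,S2,S3,S4,S5,S8}.
Split {S0,S2,S3,S4,S5,S8} by δ(·,q) → {S0,S2,S3,S5,S8} and {S4}.
No further refinement is possible. Final partition (3 blocks): {S1,S6,S7} | {S0,S2,S3,S5,S8} | {S4}.
S8 and S0 lie in the same block of the stable partition, so they are equivalent — no string distinguishes them.

Yes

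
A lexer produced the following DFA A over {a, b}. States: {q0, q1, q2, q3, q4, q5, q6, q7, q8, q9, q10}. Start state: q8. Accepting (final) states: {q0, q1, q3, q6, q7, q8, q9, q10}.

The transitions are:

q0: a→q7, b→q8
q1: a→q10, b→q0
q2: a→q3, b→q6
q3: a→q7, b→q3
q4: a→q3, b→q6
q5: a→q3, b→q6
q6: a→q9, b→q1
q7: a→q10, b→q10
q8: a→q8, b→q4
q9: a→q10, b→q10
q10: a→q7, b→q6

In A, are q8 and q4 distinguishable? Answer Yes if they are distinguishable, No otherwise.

Yes

Reachable states from the start: {q0,q1,q3,q4,q6,q7,q8,q9,q10}. Unreachable: {q2,q5} — drop them.
Start with accepting vs non-accepting: {q0,q1,q3,q6,q7,q8,q9,q10} | {q4}.
Split {q0,q1,q3,q6,q7,q8,q9,q10} by δ(·,b) → {q0,q1,q3,q6,q7,q9,q10} and {q8}.
On input b, block {q0,q1,q3,q6,q7,q9,q10} splits into {q1,q3,q6,q7,q9,q10} and {q0}.
On input b, block {q1,q3,q6,q7,q9,q10} splits into {q3,q6,q7,q9,q10} and {q1}.
Refine {q3,q6,q7,q9,q10} on symbol b: members go to different blocks, giving {q3,q7,q9,q10} and {q6}.
Refine {q3,q7,q9,q10} on symbol b: members go to different blocks, giving {q3,q7,q9} and {q10}.
Split {q3,q7,q9} by δ(·,a) → {q7,q9} and {q3}.
The partition is now stable with 8 blocks: {q7,q9} | {q4} | {q8} | {q0} | {q1} | {q6} | {q10} | {q3}.
q8 and q4 end up in different blocks, so they are distinguishable. For instance, the string 'ε' is accepted from only q8.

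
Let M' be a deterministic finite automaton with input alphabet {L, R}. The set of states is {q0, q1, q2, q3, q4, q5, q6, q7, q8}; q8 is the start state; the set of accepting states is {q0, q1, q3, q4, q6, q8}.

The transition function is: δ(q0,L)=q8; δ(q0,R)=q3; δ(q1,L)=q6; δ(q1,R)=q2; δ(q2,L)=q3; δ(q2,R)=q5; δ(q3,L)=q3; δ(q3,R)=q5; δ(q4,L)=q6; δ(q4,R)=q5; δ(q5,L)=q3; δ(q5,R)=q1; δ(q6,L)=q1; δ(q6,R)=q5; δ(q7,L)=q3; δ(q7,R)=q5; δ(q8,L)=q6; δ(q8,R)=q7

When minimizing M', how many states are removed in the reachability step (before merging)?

2

Starting at q8 and following transitions, the reachable set is {q1, q2, q3, q5, q6, q7, q8}. That leaves q0, q4 unreachable — 2 in total.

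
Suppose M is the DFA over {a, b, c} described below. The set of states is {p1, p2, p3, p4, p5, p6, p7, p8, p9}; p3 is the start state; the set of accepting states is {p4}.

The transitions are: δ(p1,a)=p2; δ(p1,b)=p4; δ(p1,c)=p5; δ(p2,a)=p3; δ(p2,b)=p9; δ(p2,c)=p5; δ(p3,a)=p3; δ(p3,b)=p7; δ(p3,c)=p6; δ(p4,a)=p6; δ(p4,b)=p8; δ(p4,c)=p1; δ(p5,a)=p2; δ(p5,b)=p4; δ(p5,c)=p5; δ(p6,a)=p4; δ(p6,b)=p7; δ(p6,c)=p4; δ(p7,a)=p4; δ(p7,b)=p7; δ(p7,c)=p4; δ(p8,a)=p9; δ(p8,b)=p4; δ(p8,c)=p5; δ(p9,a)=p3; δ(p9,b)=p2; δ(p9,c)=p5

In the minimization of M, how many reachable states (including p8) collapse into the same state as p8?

All states are reachable from the start state.
Initial partition by acceptance: {p4} | {p1,p2,p3,p5,p6,p7,p8,p9}.
Refine {p1,p2,p3,p5,p6,p7,p8,p9} on symbol a: members go to different blocks, giving {p1,p2,p3,p5,p8,p9} and {p6,p7}.
Split {p1,p2,p3,p5,p8,p9} by δ(·,b) → {p1,p5,p8} and {p2,p9} and {p3}.
The partition is now stable with 5 blocks: {p4} | {p1,p5,p8} | {p6,p7} | {p2,p9} | {p3}.
The equivalence class containing p8 is {p1,p5,p8}, of size 3.

3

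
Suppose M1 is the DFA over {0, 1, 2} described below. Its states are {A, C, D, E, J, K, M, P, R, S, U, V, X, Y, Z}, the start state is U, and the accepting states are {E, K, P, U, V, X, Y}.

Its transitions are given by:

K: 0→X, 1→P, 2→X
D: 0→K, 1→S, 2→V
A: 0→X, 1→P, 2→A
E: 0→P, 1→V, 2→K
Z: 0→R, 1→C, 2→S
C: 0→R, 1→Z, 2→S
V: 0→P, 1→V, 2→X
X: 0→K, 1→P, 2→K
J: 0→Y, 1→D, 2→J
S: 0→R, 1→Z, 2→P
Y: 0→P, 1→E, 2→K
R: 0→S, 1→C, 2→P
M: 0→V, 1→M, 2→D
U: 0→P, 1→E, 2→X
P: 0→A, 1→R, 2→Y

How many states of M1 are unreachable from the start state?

No path from U leads to D, J, M; the other 12 states are all reachable.

3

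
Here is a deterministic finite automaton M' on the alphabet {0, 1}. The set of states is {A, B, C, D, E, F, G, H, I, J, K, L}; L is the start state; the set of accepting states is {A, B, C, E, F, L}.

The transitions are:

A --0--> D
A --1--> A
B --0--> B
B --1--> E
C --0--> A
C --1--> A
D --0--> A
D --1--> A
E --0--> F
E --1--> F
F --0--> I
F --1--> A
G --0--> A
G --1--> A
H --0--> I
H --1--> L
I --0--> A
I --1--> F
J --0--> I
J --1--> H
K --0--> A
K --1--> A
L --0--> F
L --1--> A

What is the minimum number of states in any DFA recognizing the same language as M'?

Reachable states from the start: {A,D,F,I,L}. Unreachable: {B,C,E,G,H,J,K} — drop them.
Initial partition by acceptance: {A,F,L} | {D,I}.
Refine {A,F,L} on symbol 0: members go to different blocks, giving {A,F} and {L}.
The partition is now stable with 3 blocks: {A,F} | {D,I} | {L}.

3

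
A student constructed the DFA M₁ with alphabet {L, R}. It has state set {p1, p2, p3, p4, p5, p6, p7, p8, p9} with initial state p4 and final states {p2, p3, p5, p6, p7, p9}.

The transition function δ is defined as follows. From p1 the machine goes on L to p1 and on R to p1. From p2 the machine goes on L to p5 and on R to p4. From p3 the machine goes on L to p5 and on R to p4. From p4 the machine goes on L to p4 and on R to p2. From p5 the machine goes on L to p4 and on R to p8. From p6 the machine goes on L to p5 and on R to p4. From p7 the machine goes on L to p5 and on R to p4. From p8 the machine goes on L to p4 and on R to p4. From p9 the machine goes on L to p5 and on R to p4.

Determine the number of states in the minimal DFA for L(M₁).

First remove the unreachable states {p1,p3,p6,p7,p9}; 4 states remain.
Initial partition by acceptance: {p2,p5} | {p4,p8}.
Split {p2,p5} by δ(·,L) → {p2} and {p5}.
Refine {p4,p8} on symbol R: members go to different blocks, giving {p4} and {p8}.
Stable partition: {p2} | {p4} | {p5} | {p8} — 4 equivalence classes.

4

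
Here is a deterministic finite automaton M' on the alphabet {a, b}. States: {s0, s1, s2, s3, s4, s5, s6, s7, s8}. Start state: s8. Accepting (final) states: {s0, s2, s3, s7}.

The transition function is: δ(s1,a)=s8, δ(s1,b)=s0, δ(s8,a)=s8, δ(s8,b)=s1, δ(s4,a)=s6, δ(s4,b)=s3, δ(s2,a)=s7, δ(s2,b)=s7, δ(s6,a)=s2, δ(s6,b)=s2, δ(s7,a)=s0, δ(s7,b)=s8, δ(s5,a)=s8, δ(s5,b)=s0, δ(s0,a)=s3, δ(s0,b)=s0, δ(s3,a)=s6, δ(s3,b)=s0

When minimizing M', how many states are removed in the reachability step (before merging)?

2

Starting at s8 and following transitions, the reachable set is {s0, s1, s2, s3, s6, s7, s8}. That leaves s4, s5 unreachable — 2 in total.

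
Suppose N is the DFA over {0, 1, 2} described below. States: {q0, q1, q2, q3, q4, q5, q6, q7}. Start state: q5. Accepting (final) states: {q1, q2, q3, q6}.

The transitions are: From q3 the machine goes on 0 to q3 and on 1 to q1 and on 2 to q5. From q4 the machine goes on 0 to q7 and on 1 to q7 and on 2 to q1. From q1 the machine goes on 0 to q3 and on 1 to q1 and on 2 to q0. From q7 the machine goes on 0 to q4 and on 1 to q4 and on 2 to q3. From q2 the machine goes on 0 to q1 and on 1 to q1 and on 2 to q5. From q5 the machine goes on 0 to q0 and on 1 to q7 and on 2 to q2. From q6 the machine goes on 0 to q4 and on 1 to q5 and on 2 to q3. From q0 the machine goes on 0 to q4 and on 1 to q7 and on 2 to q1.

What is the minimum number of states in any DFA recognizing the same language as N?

Reachable states from the start: {q0,q1,q2,q3,q4,q5,q7}. Unreachable: {q6} — drop them.
Start with accepting vs non-accepting: {q1,q2,q3} | {q0,q4,q5,q7}.
No further refinement is possible. Final partition (2 blocks): {q1,q2,q3} | {q0,q4,q5,q7}.

2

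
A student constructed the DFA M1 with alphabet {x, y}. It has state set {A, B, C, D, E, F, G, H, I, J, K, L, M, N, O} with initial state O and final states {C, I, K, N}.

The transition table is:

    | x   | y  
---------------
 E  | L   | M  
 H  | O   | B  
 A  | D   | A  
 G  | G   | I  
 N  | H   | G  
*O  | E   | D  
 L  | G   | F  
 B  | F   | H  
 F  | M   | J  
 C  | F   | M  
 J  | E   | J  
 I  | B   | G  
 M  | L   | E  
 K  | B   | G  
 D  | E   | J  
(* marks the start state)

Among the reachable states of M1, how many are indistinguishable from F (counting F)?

States {A,C,K,N} cannot be reached from the start state, so discard them.
P0 = {I} | {B,D,E,F,G,H,J,L,M,O}.
On input y, block {B,D,E,F,G,H,J,L,M,O} splits into {B,D,E,F,H,J,L,M,O} and {G}.
On input x, block {B,D,E,F,H,J,L,M,O} splits into {B,D,E,F,H,J,M,O} and {L}.
Split {B,D,E,F,H,J,M,O} by δ(·,x) → {B,D,F,H,J,O} and {E,M}.
On input x, block {B,D,F,H,J,O} splits into {D,F,J,O} and {B,H}.
No further refinement is possible. Final partition (6 blocks): {I} | {D,F,J,O} | {G} | {L} | {E,M} | {B,H}.
The equivalence class containing F is {D,F,J,O}, of size 4.

4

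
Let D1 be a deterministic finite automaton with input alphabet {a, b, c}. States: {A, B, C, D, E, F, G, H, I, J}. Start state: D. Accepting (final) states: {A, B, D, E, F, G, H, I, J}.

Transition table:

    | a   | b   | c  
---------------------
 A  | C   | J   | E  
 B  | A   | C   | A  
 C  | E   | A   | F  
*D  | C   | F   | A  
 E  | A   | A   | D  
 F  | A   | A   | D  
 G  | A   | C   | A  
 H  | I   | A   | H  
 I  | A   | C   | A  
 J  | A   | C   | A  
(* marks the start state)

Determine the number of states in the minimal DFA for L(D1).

States {B,G,H,I} cannot be reached from the start state, so discard them.
P0 = {A,D,E,F,J} | {C}.
Refine {A,D,E,F,J} on symbol a: members go to different blocks, giving {E,F,J} and {A,D}.
Refine {E,F,J} on symbol b: members go to different blocks, giving {E,F} and {J}.
On input b, block {A,D} splits into {A} and {D}.
Stable partition: {E,F} | {C} | {A} | {J} | {D} — 5 equivalence classes.

5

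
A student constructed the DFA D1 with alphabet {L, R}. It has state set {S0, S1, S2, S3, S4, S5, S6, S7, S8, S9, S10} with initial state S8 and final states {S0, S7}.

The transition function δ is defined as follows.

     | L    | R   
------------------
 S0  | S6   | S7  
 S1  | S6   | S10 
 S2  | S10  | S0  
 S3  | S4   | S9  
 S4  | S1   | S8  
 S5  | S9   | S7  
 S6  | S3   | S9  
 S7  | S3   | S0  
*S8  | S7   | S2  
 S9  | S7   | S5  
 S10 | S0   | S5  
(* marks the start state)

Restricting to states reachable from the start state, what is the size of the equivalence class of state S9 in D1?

3

All states are reachable from the start state.
Initial partition by acceptance: {S0,S7} | {S1,S2,S3,S4,S5,S6,S8,S9,S10}.
On input L, block {S1,S2,S3,S4,S5,S6,S8,S9,S10} splits into {S1,S2,S3,S4,S5,S6} and {S8,S9,S10}.
Split {S1,S2,S3,S4,S5,S6} by δ(·,L) → {S1,S3,S4,S6} and {S2,S5}.
The partition is now stable with 4 blocks: {S0,S7} | {S1,S3,S4,S6} | {S8,S9,S10} | {S2,S5}.
State S9 belongs to the block {S8,S9,S10}, which has 3 states.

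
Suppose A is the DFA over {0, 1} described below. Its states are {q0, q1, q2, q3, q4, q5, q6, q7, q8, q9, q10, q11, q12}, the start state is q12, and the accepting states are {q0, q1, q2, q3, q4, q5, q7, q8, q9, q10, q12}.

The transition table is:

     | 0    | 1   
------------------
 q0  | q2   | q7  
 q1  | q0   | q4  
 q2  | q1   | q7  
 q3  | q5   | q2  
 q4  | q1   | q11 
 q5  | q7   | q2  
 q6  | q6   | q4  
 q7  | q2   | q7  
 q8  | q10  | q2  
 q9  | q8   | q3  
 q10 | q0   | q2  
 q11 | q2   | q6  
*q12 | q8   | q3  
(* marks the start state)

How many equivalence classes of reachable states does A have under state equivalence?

9

First remove the unreachable states {q9}; 12 states remain.
P0 = {q0,q1,q2,q3,q4,q5,q7,q8,q10,q12} | {q6,q11}.
Refine {q0,q1,q2,q3,q4,q5,q7,q8,q10,q12} on symbol 1: members go to different blocks, giving {q0,q1,q2,q3,q5,q7,q8,q10,q12} and {q4}.
Split {q0,q1,q2,q3,q5,q7,q8,q10,q12} by δ(·,1) → {q0,q2,q3,q5,q7,q8,q10,q12} and {q1}.
Refine {q0,q2,q3,q5,q7,q8,q10,q12} on symbol 0: members go to different blocks, giving {q0,q3,q5,q7,q8,q10,q12} and {q2}.
On input 0, block {q0,q3,q5,q7,q8,q10,q12} splits into {q3,q5,q8,q10,q12} and {q0,q7}.
Refine {q3,q5,q8,q10,q12} on symbol 0: members go to different blocks, giving {q3,q8,q12} and {q5,q10}.
On input 0, block {q3,q8,q12} splits into {q3,q8} and {q12}.
Split {q6,q11} by δ(·,0) → {q6} and {q11}.
Stable partition: {q3,q8} | {q6} | {q4} | {q1} | {q2} | {q0,q7} | {q5,q10} | {q12} | {q11} — 9 equivalence classes.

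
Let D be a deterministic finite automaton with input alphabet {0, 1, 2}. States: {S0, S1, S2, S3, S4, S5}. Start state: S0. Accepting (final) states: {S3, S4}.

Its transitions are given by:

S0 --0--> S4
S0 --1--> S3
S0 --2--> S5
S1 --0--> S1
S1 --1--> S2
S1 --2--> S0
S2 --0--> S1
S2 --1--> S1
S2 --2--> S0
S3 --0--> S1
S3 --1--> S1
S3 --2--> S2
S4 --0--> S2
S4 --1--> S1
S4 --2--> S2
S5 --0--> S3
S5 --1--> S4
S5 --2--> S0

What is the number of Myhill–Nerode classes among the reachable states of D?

3

Start with accepting vs non-accepting: {S3,S4} | {S0,S1,S2,S5}.
Refine {S0,S1,S2,S5} on symbol 0: members go to different blocks, giving {S0,S5} and {S1,S2}.
No further refinement is possible. Final partition (3 blocks): {S3,S4} | {S0,S5} | {S1,S2}.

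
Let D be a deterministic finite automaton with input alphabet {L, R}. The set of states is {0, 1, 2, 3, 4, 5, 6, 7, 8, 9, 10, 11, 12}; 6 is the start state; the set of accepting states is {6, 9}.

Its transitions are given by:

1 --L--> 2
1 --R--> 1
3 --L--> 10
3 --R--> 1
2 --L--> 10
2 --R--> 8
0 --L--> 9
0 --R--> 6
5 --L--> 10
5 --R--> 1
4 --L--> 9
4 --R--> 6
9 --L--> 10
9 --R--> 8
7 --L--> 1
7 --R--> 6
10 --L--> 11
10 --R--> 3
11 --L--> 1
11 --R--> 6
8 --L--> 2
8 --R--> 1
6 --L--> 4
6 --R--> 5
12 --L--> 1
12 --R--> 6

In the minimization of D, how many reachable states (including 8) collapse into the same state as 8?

2

States {0,7,12} cannot be reached from the start state, so discard them.
Start with accepting vs non-accepting: {6,9} | {1,2,3,4,5,8,10,11}.
Refine {1,2,3,4,5,8,10,11} on symbol L: members go to different blocks, giving {1,2,3,5,8,10,11} and {4}.
Split {6,9} by δ(·,L) → {6} and {9}.
On input R, block {1,2,3,5,8,10,11} splits into {1,2,3,5,8,10} and {11}.
Split {1,2,3,5,8,10} by δ(·,L) → {1,2,3,5,8} and {10}.
On input L, block {1,2,3,5,8} splits into {2,3,5} and {1,8}.
Stable partition: {6} | {2,3,5} | {4} | {9} | {11} | {10} | {1,8} — 7 equivalence classes.
State 8 belongs to the block {1,8}, which has 2 states.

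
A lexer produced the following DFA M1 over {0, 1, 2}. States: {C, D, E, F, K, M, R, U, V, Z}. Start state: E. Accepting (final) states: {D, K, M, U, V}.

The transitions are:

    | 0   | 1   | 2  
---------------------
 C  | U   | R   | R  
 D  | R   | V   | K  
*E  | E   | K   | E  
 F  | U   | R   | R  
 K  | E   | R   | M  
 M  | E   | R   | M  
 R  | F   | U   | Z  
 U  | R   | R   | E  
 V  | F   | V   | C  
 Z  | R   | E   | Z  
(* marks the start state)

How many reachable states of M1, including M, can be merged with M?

2

First remove the unreachable states {C,D,V}; 7 states remain.
Initial partition by acceptance: {K,M,U} | {E,F,R,Z}.
On input 2, block {K,M,U} splits into {K,M} and {U}.
Refine {E,F,R,Z} on symbol 0: members go to different blocks, giving {E,R,Z} and {F}.
Split {E,R,Z} by δ(·,0) → {E,Z} and {R}.
Split {E,Z} by δ(·,0) → {Z} and {E}.
The partition is now stable with 6 blocks: {K,M} | {Z} | {U} | {F} | {R} | {E}.
State M belongs to the block {K,M}, which has 2 states.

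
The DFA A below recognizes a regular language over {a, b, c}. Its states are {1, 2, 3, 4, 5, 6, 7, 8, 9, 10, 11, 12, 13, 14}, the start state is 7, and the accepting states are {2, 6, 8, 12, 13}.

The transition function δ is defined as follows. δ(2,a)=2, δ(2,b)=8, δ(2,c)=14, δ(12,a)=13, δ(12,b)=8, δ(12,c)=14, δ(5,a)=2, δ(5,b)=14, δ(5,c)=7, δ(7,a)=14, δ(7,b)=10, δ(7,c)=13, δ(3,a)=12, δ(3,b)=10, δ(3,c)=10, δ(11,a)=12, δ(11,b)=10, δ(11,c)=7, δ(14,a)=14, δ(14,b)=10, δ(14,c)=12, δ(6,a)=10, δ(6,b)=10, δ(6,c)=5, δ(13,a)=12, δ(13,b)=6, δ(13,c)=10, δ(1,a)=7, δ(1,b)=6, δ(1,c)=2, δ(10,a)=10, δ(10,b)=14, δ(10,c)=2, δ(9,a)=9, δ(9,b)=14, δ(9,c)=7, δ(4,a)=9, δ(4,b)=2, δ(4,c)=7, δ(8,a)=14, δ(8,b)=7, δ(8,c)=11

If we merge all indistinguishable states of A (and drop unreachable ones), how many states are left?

Reachable states from the start: {2,5,6,7,8,10,11,12,13,14}. Unreachable: {1,3,4,9} — drop them.
P0 = {2,6,8,12,13} | {5,7,10,11,14}.
Split {2,6,8,12,13} by δ(·,a) → {2,12,13} and {6,8}.
Refine {5,7,10,11,14} on symbol a: members go to different blocks, giving {7,10,14} and {5,11}.
No further refinement is possible. Final partition (4 blocks): {2,12,13} | {7,10,14} | {6,8} | {5,11}.

4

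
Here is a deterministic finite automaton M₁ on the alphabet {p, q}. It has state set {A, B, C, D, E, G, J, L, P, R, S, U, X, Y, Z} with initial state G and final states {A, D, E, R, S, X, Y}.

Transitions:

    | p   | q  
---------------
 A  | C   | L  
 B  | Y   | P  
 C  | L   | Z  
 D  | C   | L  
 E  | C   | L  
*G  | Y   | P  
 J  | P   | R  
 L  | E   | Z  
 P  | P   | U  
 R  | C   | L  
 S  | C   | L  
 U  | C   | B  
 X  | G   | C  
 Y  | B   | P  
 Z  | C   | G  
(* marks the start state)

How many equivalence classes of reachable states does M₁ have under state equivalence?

Reachable states from the start: {B,C,E,G,L,P,U,Y,Z}. Unreachable: {A,D,J,R,S,X} — drop them.
P0 = {E,Y} | {B,C,G,L,P,U,Z}.
Split {B,C,G,L,P,U,Z} by δ(·,p) → {C,P,U,Z} and {B,G,L}.
Split {E,Y} by δ(·,p) → {E} and {Y}.
Split {C,P,U,Z} by δ(·,p) → {P,U,Z} and {C}.
On input p, block {P,U,Z} splits into {U,Z} and {P}.
Split {B,G,L} by δ(·,p) → {B,G} and {L}.
The partition is now stable with 7 blocks: {E} | {U,Z} | {B,G} | {Y} | {C} | {P} | {L}.

7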